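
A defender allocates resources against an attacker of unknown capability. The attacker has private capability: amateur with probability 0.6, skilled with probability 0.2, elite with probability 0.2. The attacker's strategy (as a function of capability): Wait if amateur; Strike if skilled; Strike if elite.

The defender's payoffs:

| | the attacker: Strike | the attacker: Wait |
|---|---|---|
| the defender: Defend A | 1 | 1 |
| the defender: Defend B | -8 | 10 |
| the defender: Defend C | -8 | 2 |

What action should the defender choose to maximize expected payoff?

Defend B

E[Defend A] = 0.6·(1) + 0.2·(1) + 0.2·(1) = 1
E[Defend B] = 0.6·(10) + 0.2·(-8) + 0.2·(-8) = 2.8
E[Defend C] = 0.6·(2) + 0.2·(-8) + 0.2·(-8) = -2
Best response: Defend B (2.8 is the largest).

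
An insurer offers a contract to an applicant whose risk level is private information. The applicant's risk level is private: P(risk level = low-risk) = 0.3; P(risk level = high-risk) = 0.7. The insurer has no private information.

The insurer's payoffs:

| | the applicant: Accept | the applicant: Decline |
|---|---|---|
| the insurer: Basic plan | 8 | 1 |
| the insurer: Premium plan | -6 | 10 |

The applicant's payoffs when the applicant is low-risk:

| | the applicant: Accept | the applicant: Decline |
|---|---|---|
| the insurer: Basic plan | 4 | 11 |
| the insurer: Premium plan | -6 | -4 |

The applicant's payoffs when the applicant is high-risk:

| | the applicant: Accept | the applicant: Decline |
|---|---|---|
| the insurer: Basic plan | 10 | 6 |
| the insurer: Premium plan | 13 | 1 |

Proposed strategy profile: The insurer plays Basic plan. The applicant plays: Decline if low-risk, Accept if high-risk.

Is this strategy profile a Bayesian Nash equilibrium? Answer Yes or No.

Yes

A profile is a BNE iff every type of every player is best-responding given beliefs about the other side.
The insurer plays Basic plan: E[Basic plan] = 0.3·(1) + 0.7·(8) = 5.9; E[Premium plan] = -1.2. Best-responding. ✓
The applicant (risk level low-risk), facing Basic plan: Accept gives 4, Decline gives 11. Proposed Decline is best. ✓
The applicant (risk level high-risk), facing Basic plan: Accept gives 10, Decline gives 6. Proposed Accept is best. ✓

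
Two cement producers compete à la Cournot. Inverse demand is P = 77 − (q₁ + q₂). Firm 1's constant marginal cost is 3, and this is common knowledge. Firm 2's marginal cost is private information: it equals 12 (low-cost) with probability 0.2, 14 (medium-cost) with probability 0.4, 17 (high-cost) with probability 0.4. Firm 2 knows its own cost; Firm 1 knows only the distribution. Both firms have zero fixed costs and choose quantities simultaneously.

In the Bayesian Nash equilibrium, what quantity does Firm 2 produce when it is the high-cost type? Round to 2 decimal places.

15.70

Firm 2 with cost c maximizes (77 − (q₁+q₂) − c)·q₂, giving q₂(c) = (77 − c − q₁)/2.
E[c₂] = 0.2·12 + 0.4·14 + 0.4·17 = 14.8
Firm 1's FOC against E[q₂] yields q₁ = (77 − 2·3 + E[c₂])/3 = (77 − 6 + 14.8)/3 = 28.6.
q₂(high-cost) = (77 − 17 − 28.6)/2 = 15.7.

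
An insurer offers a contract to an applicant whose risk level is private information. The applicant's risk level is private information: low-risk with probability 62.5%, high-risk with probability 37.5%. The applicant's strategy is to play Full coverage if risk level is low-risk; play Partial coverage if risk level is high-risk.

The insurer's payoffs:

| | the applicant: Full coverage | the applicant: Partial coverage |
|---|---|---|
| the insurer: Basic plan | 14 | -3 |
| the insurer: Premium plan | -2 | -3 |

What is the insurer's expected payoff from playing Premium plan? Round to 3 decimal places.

E[Premium plan] = 0.625·(-2) + 0.375·(-3) = (-1.25) + (-1.125) = -2.375

-2.375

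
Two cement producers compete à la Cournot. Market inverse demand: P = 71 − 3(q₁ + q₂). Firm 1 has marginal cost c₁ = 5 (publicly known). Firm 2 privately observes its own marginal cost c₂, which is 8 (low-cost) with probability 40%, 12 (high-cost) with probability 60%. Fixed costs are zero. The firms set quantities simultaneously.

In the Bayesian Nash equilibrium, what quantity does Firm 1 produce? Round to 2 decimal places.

7.93

Each type of Firm 2 best-responds to q₁; Firm 1 best-responds to the expected q₂ over Firm 2's types.
Firm 2 with cost c maximizes (71 − 3(q₁+q₂) − c)·q₂, giving q₂(c) = (71 − c − 3q₁)/6.
E[c₂] = 0.4·8 + 0.6·12 = 10.4
Firm 1's FOC against E[q₂] yields q₁ = (71 − 2·5 + E[c₂])/9 = (71 − 10 + 10.4)/9 = 7.93333.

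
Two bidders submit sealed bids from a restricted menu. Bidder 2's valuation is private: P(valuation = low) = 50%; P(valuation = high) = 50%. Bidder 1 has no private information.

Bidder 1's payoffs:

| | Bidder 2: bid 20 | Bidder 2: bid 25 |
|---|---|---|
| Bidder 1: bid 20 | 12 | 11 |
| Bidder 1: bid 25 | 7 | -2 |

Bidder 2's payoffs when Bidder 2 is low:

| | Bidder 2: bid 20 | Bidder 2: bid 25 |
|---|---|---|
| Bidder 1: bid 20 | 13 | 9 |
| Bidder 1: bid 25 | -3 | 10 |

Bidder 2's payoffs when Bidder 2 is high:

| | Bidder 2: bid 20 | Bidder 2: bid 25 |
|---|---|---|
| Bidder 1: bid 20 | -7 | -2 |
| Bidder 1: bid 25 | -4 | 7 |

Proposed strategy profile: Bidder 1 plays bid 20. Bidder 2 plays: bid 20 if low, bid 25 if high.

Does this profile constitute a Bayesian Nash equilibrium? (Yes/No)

Yes

A profile is a BNE iff every type of every player is best-responding given beliefs about the other side.
Bidder 1 plays bid 20: E[bid 20] = 0.5·(12) + 0.5·(11) = 11.5; E[bid 25] = 2.5. Best-responding. ✓
Bidder 2 (valuation low), facing bid 20: bid 20 gives 13, bid 25 gives 9. Proposed bid 20 is best. ✓
Bidder 2 (valuation high), facing bid 20: bid 20 gives -7, bid 25 gives -2. Proposed bid 25 is best. ✓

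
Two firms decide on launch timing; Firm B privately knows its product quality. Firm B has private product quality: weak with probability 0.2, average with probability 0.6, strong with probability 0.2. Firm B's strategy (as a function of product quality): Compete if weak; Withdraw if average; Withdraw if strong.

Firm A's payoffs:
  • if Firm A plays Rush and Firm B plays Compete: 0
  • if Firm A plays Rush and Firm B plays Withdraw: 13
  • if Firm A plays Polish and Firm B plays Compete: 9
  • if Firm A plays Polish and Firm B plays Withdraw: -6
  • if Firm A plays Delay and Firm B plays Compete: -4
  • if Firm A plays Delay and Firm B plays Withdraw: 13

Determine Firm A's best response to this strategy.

E[Rush] = 0.2·(0) + 0.6·(13) + 0.2·(13) = 10.4
E[Polish] = 0.2·(9) + 0.6·(-6) + 0.2·(-6) = -3
E[Delay] = 0.2·(-4) + 0.6·(13) + 0.2·(13) = 9.6
Best response: Rush (10.4 is the largest).

Rush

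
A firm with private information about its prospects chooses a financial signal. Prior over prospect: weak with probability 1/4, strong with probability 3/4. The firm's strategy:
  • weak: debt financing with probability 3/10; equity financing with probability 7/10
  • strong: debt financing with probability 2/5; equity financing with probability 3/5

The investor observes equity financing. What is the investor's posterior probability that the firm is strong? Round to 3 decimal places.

P(equity financing) = (1/4)·(7/10) + (3/4)·(3/5) = 5/8
P(strong | equity financing) = ((3/4)·(3/5)) / (5/8) = (9/20) / (5/8) = 18/25

0.720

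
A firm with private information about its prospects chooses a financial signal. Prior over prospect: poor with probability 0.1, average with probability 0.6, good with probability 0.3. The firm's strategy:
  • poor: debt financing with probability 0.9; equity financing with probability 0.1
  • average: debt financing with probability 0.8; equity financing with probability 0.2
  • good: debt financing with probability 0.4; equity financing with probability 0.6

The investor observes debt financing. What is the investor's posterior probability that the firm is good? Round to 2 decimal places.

P(debt financing) = 0.1·0.9 + 0.6·0.8 + 0.3·0.4 = 0.69
P(good | debt financing) = (0.3·0.4) / 0.69 = 0.12 / 0.69 = 0.173913

0.17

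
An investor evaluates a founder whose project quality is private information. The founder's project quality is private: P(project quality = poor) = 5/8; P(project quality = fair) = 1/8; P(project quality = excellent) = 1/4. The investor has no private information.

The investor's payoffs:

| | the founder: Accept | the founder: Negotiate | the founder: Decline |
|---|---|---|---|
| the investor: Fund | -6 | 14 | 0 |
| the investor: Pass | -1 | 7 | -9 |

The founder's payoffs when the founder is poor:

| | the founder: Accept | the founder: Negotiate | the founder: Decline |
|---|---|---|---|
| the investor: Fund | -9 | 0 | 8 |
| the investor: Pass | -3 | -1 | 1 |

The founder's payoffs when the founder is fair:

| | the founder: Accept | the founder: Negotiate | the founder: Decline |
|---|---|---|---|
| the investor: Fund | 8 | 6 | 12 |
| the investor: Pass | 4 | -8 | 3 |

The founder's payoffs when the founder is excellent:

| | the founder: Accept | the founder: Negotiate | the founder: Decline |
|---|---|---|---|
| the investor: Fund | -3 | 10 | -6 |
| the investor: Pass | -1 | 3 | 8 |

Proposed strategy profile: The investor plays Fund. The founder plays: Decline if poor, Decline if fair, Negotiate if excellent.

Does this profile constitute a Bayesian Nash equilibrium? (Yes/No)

Yes

The investor plays Fund: E[Fund] = 5/8·(0) + 1/8·(0) + 1/4·(14) = 7/2; E[Pass] = -5. Best-responding. ✓
The founder (project quality poor), facing Fund: Accept gives -9, Negotiate gives 0, Decline gives 8. Proposed Decline is best. ✓
The founder (project quality fair), facing Fund: Accept gives 8, Negotiate gives 6, Decline gives 12. Proposed Decline is best. ✓
The founder (project quality excellent), facing Fund: Accept gives -3, Negotiate gives 10, Decline gives -6. Proposed Negotiate is best. ✓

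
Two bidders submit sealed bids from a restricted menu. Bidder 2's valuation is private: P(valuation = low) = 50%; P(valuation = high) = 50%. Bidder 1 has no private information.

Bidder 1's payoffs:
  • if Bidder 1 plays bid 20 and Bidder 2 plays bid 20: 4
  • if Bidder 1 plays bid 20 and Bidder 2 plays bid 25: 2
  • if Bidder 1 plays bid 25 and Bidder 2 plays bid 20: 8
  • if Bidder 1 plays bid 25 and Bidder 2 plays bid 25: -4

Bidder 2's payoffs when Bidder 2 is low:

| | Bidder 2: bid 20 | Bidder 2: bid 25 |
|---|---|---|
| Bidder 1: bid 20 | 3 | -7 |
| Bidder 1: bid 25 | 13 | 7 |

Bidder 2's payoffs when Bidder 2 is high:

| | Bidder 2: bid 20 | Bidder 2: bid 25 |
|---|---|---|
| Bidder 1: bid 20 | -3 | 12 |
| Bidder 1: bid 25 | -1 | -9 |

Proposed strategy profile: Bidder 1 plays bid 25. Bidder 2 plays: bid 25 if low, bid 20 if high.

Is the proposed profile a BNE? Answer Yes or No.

No

Bidder 1 plays bid 25: E[bid 25] = 0.5·(-4) + 0.5·(8) = 2; E[bid 20] = 3. Not best-responding. ✗
Bidder 2 (valuation low), facing bid 25: bid 20 gives 13, bid 25 gives 7. Proposed bid 25 is not best — profitable deviation exists. ✗
Bidder 2 (valuation high), facing bid 25: bid 20 gives -1, bid 25 gives -9. Proposed bid 20 is best. ✓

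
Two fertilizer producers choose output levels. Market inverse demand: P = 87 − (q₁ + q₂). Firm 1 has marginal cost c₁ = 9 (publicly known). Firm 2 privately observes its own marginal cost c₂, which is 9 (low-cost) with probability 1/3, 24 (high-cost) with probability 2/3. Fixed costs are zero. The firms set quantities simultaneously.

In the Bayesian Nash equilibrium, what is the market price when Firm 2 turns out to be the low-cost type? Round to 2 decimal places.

Firm 2 with cost c maximizes (87 − (q₁+q₂) − c)·q₂, giving q₂(c) = (87 − c − q₁)/2.
E[c₂] = 1/3·9 + 2/3·24 = 19
Firm 1's FOC against E[q₂] yields q₁ = (87 − 2·9 + E[c₂])/3 = (87 − 18 + 19)/3 = 29.3333.
q₂(low-cost) = 24.3333, so P = 87 − (29.3333 + 24.3333) = 33.3333.

33.33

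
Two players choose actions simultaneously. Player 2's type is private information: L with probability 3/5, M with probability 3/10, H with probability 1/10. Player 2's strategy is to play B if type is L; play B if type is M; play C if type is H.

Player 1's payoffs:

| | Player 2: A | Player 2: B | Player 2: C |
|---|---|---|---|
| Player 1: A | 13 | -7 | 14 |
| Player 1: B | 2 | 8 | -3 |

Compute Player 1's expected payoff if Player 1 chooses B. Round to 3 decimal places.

E[B] = 3/5·8 + 3/10·8 + 1/10·(-3) = 24/5 + 12/5 + (-3/10) = 69/10

6.900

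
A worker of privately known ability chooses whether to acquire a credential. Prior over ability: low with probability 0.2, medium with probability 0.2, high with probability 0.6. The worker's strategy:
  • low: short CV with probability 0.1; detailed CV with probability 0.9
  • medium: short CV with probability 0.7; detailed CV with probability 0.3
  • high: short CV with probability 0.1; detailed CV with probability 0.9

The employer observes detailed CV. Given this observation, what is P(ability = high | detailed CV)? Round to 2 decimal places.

0.69

P(detailed CV) = 0.2·0.9 + 0.2·0.3 + 0.6·0.9 = 0.78
P(high | detailed CV) = (0.6·0.9) / 0.78 = 0.54 / 0.78 = 0.692308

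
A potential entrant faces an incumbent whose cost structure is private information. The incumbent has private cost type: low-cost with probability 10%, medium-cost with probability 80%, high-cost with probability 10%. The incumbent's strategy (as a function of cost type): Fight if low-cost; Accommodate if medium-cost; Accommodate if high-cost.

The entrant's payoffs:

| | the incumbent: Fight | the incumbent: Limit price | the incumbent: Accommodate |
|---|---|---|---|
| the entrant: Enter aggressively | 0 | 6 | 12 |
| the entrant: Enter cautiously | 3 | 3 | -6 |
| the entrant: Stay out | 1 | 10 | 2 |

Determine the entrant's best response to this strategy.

Compute the entrant's expected payoff for each action, taking the expectation over the incumbent's type.
E[Enter aggressively] = 0.1·(0) + 0.8·(12) + 0.1·(12) = 10.8
E[Enter cautiously] = 0.1·(3) + 0.8·(-6) + 0.1·(-6) = -5.1
E[Stay out] = 0.1·(1) + 0.8·(2) + 0.1·(2) = 1.9
Best response: Enter aggressively (10.8 is the largest).

Enter aggressively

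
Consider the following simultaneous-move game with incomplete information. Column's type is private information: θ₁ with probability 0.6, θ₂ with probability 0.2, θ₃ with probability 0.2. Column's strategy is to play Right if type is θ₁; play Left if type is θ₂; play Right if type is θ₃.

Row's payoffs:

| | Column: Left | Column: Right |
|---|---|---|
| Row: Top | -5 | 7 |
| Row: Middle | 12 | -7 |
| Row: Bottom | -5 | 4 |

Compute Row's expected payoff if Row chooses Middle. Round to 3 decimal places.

-3.200

E[Middle] = 0.6·(-7) + 0.2·12 + 0.2·(-7) = (-4.2) + 2.4 + (-1.4) = -3.2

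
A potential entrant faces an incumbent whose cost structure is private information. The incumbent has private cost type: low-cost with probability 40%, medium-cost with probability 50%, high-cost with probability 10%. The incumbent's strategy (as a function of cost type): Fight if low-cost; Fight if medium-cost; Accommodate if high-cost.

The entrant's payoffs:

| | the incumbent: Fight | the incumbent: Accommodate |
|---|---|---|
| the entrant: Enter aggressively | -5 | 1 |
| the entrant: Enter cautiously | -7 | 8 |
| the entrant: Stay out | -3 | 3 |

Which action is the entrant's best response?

Compute the entrant's expected payoff for each action, taking the expectation over the incumbent's type.
E[Enter aggressively] = 0.4·(-5) + 0.5·(-5) + 0.1·(1) = -4.4
E[Enter cautiously] = 0.4·(-7) + 0.5·(-7) + 0.1·(8) = -5.5
E[Stay out] = 0.4·(-3) + 0.5·(-3) + 0.1·(3) = -2.4
Best response: Stay out (-2.4 is the largest).

Stay out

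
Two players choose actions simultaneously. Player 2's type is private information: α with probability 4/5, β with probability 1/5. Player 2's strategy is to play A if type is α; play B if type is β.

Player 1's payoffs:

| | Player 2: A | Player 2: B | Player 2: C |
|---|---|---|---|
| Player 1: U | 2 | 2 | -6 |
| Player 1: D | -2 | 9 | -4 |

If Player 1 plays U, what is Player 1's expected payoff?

E[U] = 4/5·2 + 1/5·2 = 8/5 + 2/5 = 2

2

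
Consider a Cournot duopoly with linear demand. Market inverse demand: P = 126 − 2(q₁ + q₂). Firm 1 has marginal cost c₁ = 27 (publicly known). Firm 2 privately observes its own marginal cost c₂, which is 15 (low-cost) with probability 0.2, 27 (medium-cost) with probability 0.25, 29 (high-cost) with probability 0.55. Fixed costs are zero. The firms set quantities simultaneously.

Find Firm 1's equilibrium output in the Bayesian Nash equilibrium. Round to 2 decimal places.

16.28

Firm 2 with cost c maximizes (126 − 2(q₁+q₂) − c)·q₂, giving q₂(c) = (126 − c − 2q₁)/4.
E[c₂] = 0.2·15 + 0.25·27 + 0.55·29 = 25.7
Firm 1's FOC against E[q₂] yields q₁ = (126 − 2·27 + E[c₂])/6 = (126 − 54 + 25.7)/6 = 16.2833.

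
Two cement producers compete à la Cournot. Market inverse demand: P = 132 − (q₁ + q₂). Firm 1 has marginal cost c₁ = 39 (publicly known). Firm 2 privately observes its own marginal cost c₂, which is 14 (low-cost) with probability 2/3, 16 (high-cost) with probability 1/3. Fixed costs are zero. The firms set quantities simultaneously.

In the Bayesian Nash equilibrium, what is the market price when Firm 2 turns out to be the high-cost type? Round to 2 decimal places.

62.56

Firm 2 with cost c maximizes (132 − (q₁+q₂) − c)·q₂, giving q₂(c) = (132 − c − q₁)/2.
E[c₂] = 2/3·14 + 1/3·16 = 14.6667
Firm 1's FOC against E[q₂] yields q₁ = (132 − 2·39 + E[c₂])/3 = (132 − 78 + 14.6667)/3 = 22.8889.
q₂(high-cost) = 46.5556, so P = 132 − (22.8889 + 46.5556) = 62.5556.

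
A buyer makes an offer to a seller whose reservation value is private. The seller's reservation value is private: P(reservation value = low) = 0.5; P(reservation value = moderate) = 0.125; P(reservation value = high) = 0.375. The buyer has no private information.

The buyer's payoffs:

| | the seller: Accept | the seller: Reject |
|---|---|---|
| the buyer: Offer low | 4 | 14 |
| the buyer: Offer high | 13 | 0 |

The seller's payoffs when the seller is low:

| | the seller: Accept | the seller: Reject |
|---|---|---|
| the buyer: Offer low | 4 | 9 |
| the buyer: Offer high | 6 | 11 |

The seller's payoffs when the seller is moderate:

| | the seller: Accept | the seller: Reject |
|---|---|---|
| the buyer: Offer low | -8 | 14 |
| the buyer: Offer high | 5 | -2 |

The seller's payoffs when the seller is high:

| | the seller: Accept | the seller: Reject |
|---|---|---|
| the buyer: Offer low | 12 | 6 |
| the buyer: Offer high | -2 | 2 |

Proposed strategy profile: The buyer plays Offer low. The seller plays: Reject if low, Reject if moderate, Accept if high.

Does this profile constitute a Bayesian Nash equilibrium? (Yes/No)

The buyer plays Offer low: E[Offer low] = 0.5·(14) + 0.125·(14) + 0.375·(4) = 10.25; E[Offer high] = 4.875. Best-responding. ✓
The seller (reservation value low), facing Offer low: Accept gives 4, Reject gives 9. Proposed Reject is best. ✓
The seller (reservation value moderate), facing Offer low: Accept gives -8, Reject gives 14. Proposed Reject is best. ✓
The seller (reservation value high), facing Offer low: Accept gives 12, Reject gives 6. Proposed Accept is best. ✓

Yes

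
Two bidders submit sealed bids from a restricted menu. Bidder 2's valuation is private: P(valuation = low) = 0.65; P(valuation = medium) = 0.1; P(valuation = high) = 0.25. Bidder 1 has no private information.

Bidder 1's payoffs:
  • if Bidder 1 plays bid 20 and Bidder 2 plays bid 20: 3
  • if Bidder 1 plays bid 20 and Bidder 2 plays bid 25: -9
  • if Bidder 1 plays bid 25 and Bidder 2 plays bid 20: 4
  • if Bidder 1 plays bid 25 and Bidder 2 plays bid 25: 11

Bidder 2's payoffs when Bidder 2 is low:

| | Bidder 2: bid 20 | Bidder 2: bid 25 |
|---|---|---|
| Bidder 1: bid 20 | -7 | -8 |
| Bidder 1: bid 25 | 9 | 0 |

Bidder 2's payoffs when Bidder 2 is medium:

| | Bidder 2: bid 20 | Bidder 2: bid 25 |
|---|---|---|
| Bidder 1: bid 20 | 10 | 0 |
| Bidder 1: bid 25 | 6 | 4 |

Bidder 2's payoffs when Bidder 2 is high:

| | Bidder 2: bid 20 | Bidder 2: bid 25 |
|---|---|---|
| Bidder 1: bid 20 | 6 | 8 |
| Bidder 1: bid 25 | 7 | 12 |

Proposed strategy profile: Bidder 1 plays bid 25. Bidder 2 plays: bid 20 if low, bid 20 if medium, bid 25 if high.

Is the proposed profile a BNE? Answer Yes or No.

Yes

A profile is a BNE iff every type of every player is best-responding given beliefs about the other side.
Bidder 1 plays bid 25: E[bid 25] = 0.65·(4) + 0.1·(4) + 0.25·(11) = 5.75; E[bid 20] = 0. Best-responding. ✓
Bidder 2 (valuation low), facing bid 25: bid 20 gives 9, bid 25 gives 0. Proposed bid 20 is best. ✓
Bidder 2 (valuation medium), facing bid 25: bid 20 gives 6, bid 25 gives 4. Proposed bid 20 is best. ✓
Bidder 2 (valuation high), facing bid 25: bid 20 gives 7, bid 25 gives 12. Proposed bid 25 is best. ✓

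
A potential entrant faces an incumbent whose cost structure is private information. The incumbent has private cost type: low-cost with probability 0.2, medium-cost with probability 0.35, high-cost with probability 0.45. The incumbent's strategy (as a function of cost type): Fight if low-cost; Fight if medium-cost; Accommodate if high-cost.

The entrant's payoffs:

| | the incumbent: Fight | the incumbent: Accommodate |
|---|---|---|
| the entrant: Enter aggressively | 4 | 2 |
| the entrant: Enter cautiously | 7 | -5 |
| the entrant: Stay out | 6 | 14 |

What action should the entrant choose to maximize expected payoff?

E[Enter aggressively] = 0.2·(4) + 0.35·(4) + 0.45·(2) = 3.1
E[Enter cautiously] = 0.2·(7) + 0.35·(7) + 0.45·(-5) = 1.6
E[Stay out] = 0.2·(6) + 0.35·(6) + 0.45·(14) = 9.6
Best response: Stay out (9.6 is the largest).

Stay out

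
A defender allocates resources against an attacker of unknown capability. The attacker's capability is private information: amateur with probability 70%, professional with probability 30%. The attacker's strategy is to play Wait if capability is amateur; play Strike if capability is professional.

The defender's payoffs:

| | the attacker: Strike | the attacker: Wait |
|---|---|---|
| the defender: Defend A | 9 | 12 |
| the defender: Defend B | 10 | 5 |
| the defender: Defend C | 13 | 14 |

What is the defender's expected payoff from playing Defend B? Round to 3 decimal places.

6.500

E[Defend B] = 0.7·5 + 0.3·10 = 3.5 + 3 = 6.5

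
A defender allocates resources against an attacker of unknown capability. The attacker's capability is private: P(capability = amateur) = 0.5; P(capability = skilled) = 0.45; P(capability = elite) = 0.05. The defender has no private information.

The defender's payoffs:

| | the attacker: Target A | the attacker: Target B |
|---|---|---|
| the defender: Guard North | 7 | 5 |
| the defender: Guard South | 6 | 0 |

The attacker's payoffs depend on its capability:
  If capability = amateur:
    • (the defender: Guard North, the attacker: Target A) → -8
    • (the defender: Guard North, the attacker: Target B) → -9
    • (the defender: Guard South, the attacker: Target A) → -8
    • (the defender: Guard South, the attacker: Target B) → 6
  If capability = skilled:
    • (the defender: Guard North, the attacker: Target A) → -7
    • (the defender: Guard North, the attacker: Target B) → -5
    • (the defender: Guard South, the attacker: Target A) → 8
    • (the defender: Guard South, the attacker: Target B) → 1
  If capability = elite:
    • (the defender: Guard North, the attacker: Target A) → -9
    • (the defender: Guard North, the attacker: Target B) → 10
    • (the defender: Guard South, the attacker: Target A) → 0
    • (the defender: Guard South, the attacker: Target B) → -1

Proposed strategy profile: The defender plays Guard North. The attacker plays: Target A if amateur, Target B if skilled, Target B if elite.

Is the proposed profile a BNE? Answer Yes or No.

The defender plays Guard North: E[Guard North] = 0.5·(7) + 0.45·(5) + 0.05·(5) = 6; E[Guard South] = 3. Best-responding. ✓
The attacker (capability amateur), facing Guard North: Target A gives -8, Target B gives -9. Proposed Target A is best. ✓
The attacker (capability skilled), facing Guard North: Target A gives -7, Target B gives -5. Proposed Target B is best. ✓
The attacker (capability elite), facing Guard North: Target A gives -9, Target B gives 10. Proposed Target B is best. ✓

Yes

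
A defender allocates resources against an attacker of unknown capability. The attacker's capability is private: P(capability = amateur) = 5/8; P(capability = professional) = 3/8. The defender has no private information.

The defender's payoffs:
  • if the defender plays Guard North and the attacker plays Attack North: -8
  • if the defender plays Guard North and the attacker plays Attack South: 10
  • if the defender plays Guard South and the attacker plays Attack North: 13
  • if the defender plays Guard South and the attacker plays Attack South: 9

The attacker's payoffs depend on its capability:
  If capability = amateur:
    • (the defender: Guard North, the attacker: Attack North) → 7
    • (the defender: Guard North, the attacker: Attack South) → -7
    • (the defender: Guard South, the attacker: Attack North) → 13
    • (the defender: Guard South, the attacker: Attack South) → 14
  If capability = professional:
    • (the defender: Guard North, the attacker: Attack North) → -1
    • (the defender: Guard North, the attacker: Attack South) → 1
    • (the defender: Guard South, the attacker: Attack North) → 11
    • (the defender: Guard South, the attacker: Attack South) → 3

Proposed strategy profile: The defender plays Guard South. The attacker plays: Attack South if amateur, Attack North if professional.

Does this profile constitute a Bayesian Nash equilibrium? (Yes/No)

Yes

A profile is a BNE iff every type of every player is best-responding given beliefs about the other side.
The defender plays Guard South: E[Guard South] = 5/8·(9) + 3/8·(13) = 21/2; E[Guard North] = 13/4. Best-responding. ✓
The attacker (capability amateur), facing Guard South: Attack North gives 13, Attack South gives 14. Proposed Attack South is best. ✓
The attacker (capability professional), facing Guard South: Attack North gives 11, Attack South gives 3. Proposed Attack North is best. ✓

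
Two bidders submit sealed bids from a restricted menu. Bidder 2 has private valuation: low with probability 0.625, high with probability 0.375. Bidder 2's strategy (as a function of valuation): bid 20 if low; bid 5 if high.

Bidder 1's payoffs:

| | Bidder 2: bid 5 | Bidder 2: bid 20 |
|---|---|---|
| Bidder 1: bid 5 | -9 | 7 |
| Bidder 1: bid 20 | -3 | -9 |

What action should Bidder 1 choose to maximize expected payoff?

bid 5

E[bid 5] = 0.625·(7) + 0.375·(-9) = 1
E[bid 20] = 0.625·(-9) + 0.375·(-3) = -6.75
Best response: bid 5 (1 is the largest).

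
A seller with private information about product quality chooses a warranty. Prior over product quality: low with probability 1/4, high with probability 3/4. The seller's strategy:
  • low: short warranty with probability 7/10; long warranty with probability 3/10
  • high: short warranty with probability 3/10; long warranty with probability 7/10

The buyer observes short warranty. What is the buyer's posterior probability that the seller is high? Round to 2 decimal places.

0.56

Apply Bayes' rule using the sender's strategy as the likelihood.
P(short warranty) = (1/4)·(7/10) + (3/4)·(3/10) = 2/5
P(high | short warranty) = ((3/4)·(3/10)) / (2/5) = (9/40) / (2/5) = 9/16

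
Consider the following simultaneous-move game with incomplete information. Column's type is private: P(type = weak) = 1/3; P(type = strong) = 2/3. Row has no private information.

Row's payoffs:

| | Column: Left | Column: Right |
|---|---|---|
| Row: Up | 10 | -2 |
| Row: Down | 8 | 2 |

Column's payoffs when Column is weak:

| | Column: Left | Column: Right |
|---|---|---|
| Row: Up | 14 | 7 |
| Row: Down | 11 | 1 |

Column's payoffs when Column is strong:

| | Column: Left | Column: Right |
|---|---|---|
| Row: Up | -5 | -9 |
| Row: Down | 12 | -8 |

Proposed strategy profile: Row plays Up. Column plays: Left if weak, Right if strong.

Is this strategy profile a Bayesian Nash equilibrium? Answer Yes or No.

No

Row plays Up: E[Up] = 1/3·(10) + 2/3·(-2) = 2; E[Down] = 4. Not best-responding. ✗
Column (type weak), facing Up: Left gives 14, Right gives 7. Proposed Left is best. ✓
Column (type strong), facing Up: Left gives -5, Right gives -9. Proposed Right is not best — profitable deviation exists. ✗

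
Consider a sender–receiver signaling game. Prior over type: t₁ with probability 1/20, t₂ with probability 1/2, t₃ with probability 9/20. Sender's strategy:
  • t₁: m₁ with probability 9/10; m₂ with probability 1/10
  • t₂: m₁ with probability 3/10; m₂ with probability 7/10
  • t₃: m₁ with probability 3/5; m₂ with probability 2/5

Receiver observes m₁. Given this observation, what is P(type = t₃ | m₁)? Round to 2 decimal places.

0.58

Apply Bayes' rule using the sender's strategy as the likelihood.
P(m₁) = (1/20)·(9/10) + (1/2)·(3/10) + (9/20)·(3/5) = 93/200
P(t₃ | m₁) = ((9/20)·(3/5)) / (93/200) = (27/100) / (93/200) = 18/31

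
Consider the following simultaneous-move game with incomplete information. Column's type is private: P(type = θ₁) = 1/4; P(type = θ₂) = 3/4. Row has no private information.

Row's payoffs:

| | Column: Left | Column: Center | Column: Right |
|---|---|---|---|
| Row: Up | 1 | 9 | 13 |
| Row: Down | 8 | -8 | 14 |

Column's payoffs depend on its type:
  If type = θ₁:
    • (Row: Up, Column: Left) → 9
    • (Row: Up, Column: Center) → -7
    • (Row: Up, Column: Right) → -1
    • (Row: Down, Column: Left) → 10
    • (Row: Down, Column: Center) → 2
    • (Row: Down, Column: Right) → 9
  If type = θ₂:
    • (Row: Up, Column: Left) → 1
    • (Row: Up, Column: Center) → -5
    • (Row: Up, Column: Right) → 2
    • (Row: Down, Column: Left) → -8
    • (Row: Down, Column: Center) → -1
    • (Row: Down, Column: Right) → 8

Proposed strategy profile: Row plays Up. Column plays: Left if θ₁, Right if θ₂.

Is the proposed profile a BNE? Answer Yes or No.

Row plays Up: E[Up] = 1/4·(1) + 3/4·(13) = 10; E[Down] = 25/2. Not best-responding. ✗
Column (type θ₁), facing Up: Left gives 9, Center gives -7, Right gives -1. Proposed Left is best. ✓
Column (type θ₂), facing Up: Left gives 1, Center gives -5, Right gives 2. Proposed Right is best. ✓

No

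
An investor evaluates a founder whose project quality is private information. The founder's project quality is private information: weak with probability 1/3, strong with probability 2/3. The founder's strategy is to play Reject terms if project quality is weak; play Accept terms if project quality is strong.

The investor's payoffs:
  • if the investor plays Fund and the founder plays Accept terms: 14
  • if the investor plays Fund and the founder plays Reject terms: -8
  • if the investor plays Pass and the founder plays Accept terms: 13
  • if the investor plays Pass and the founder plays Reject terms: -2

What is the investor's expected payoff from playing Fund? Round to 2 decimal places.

E[Fund] = 1/3·(-8) + 2/3·14 = (-8/3) + 28/3 = 20/3

6.67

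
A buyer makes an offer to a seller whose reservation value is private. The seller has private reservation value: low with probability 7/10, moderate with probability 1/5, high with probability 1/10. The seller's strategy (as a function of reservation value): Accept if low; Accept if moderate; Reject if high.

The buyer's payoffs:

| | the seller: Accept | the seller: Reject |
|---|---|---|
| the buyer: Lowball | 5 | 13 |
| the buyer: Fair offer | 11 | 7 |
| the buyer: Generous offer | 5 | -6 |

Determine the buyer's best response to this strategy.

E[Lowball] = 7/10·(5) + 1/5·(5) + 1/10·(13) = 29/5
E[Fair offer] = 7/10·(11) + 1/5·(11) + 1/10·(7) = 53/5
E[Generous offer] = 7/10·(5) + 1/5·(5) + 1/10·(-6) = 39/10
Best response: Fair offer (53/5 is the largest).

Fair offer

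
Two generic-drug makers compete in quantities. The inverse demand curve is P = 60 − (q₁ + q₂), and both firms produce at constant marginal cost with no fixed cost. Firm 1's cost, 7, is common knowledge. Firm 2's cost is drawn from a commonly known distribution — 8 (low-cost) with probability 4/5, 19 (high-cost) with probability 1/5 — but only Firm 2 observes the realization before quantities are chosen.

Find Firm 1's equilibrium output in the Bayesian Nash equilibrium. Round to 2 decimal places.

18.73

Each type of Firm 2 best-responds to q₁; Firm 1 best-responds to the expected q₂ over Firm 2's types.
Firm 2 with cost c maximizes (60 − (q₁+q₂) − c)·q₂, giving q₂(c) = (60 − c − q₁)/2.
E[c₂] = 4/5·8 + 1/5·19 = 10.2
Firm 1's FOC against E[q₂] yields q₁ = (60 − 2·7 + E[c₂])/3 = (60 − 14 + 10.2)/3 = 18.7333.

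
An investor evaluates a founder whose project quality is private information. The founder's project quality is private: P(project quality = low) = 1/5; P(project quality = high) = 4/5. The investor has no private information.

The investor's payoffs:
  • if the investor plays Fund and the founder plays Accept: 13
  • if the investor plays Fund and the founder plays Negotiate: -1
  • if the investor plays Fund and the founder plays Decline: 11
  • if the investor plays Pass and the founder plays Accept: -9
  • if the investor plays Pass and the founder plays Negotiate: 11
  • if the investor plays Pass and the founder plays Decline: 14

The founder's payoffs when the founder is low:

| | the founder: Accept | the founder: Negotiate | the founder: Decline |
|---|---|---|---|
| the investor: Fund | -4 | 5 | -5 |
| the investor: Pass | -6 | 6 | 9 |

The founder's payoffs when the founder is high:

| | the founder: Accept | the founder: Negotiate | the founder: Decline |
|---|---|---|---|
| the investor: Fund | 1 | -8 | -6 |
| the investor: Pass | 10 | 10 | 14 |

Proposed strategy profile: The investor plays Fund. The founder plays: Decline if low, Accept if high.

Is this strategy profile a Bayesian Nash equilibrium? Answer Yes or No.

No

A profile is a BNE iff every type of every player is best-responding given beliefs about the other side.
The investor plays Fund: E[Fund] = 1/5·(11) + 4/5·(13) = 63/5; E[Pass] = -22/5. Best-responding. ✓
The founder (project quality low), facing Fund: Accept gives -4, Negotiate gives 5, Decline gives -5. Proposed Decline is not best — profitable deviation exists. ✗
The founder (project quality high), facing Fund: Accept gives 1, Negotiate gives -8, Decline gives -6. Proposed Accept is best. ✓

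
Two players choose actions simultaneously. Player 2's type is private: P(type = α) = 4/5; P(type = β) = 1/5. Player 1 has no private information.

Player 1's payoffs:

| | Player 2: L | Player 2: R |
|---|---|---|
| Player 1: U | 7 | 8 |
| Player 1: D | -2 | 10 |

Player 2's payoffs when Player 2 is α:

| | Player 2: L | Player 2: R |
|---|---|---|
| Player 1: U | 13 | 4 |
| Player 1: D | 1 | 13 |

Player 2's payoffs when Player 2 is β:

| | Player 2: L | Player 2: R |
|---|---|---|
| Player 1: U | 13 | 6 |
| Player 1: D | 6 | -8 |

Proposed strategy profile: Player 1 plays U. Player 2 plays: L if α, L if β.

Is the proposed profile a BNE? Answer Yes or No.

Yes

Player 1 plays U: E[U] = 4/5·(7) + 1/5·(7) = 7; E[D] = -2. Best-responding. ✓
Player 2 (type α), facing U: L gives 13, R gives 4. Proposed L is best. ✓
Player 2 (type β), facing U: L gives 13, R gives 6. Proposed L is best. ✓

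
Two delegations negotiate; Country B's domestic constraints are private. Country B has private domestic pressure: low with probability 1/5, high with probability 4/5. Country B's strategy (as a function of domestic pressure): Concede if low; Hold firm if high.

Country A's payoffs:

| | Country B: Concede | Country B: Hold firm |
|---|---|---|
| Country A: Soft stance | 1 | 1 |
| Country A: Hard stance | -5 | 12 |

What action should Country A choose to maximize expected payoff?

E[Soft stance] = 1/5·(1) + 4/5·(1) = 1
E[Hard stance] = 1/5·(-5) + 4/5·(12) = 43/5
Best response: Hard stance (43/5 is the largest).

Hard stance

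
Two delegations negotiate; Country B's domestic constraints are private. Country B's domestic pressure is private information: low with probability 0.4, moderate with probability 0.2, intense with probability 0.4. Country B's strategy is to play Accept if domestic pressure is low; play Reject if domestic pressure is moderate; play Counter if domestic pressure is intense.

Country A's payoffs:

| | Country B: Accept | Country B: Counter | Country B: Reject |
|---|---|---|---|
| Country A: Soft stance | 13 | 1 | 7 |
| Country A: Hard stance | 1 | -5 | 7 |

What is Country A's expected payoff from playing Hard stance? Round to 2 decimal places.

Take the expectation over Country B's domestic pressure, weighting each type's action by its prior probability.
E[Hard stance] = 0.4·1 + 0.2·7 + 0.4·(-5) = 0.4 + 1.4 + (-2) = -0.2

-0.20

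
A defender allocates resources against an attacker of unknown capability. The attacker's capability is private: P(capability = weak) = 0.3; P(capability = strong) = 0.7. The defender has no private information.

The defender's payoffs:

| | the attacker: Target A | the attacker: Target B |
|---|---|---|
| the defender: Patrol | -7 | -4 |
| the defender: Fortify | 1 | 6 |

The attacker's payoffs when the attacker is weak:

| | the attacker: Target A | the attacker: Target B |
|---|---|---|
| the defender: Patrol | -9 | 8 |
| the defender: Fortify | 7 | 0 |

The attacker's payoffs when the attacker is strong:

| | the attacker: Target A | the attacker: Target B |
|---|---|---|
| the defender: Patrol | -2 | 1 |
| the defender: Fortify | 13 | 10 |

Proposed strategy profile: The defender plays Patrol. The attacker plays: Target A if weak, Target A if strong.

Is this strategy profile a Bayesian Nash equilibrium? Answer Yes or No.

A profile is a BNE iff every type of every player is best-responding given beliefs about the other side.
The defender plays Patrol: E[Patrol] = 0.3·(-7) + 0.7·(-7) = -7; E[Fortify] = 1. Not best-responding. ✗
The attacker (capability weak), facing Patrol: Target A gives -9, Target B gives 8. Proposed Target A is not best — profitable deviation exists. ✗
The attacker (capability strong), facing Patrol: Target A gives -2, Target B gives 1. Proposed Target A is not best — profitable deviation exists. ✗

No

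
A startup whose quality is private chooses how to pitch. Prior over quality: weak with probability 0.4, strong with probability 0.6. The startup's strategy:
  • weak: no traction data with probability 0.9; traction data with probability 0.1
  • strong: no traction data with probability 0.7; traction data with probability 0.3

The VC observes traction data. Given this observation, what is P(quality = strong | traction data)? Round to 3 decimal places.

0.818

Apply Bayes' rule using the sender's strategy as the likelihood.
P(traction data) = 0.4·0.1 + 0.6·0.3 = 0.22
P(strong | traction data) = (0.6·0.3) / 0.22 = 0.18 / 0.22 = 0.818182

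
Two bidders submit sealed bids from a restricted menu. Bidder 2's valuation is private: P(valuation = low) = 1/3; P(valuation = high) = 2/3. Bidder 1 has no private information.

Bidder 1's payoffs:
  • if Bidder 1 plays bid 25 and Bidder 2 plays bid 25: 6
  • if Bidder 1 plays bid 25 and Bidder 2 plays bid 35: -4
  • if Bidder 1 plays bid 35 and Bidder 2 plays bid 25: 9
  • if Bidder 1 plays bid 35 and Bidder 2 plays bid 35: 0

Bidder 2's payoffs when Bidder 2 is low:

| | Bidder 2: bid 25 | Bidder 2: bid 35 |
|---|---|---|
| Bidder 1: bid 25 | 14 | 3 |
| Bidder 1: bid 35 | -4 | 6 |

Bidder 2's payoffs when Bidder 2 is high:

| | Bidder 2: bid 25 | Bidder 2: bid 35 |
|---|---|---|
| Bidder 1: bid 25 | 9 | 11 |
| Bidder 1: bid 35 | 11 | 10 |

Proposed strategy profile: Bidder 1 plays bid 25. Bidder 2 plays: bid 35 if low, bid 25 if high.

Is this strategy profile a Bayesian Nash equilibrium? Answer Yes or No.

No

Bidder 1 plays bid 25: E[bid 25] = 1/3·(-4) + 2/3·(6) = 8/3; E[bid 35] = 6. Not best-responding. ✗
Bidder 2 (valuation low), facing bid 25: bid 25 gives 14, bid 35 gives 3. Proposed bid 35 is not best — profitable deviation exists. ✗
Bidder 2 (valuation high), facing bid 25: bid 25 gives 9, bid 35 gives 11. Proposed bid 25 is not best — profitable deviation exists. ✗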